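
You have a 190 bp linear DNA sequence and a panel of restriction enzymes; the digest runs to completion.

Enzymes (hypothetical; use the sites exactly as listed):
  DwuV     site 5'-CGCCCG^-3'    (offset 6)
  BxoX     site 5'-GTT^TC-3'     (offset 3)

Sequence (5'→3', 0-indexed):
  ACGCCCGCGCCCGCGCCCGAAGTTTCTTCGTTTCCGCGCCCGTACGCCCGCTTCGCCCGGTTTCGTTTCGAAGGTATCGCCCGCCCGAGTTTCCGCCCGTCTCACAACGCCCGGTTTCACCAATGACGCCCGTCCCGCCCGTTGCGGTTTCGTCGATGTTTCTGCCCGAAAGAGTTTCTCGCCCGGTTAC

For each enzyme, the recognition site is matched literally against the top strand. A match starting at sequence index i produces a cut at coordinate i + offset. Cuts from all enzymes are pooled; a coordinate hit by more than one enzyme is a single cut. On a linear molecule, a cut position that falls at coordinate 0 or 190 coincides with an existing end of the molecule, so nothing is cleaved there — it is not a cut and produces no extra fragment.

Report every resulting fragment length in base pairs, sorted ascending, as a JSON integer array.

[3,3,4,4,5,5,5,6,6,7,8,8,8,8,9,9,9,10,11,14,16,16,16]

Per-enzyme occurrences:
  DwuV CGCCCG/6: at [1, 7, 13, 36, 44, 53, 77, 81, 93, 107, 126, 135, 179] ⇒ [7, 13, 19, 42, 50, 59, 83, 87, 99, 113, 132, 141, 185]
  BxoX GTTTC/3: at [21, 29, 59, 64, 88, 113, 146, 157, 173] ⇒ [24, 32, 62, 67, 91, 116, 149, 160, 176]

All cut coordinates (distinct, sorted): [7, 13, 19, 24, 32, 42, 50, 59, 62, 67, 83, 87, 91, 99, 113, 116, 132, 141, 149, 160, 176, 185]

Fragment lengths:
  [0,7): 7 bp
  [7,13): 6 bp
  [13,19): 6 bp
  [19,24): 5 bp
  [24,32): 8 bp
  [32,42): 10 bp
  [42,50): 8 bp
  [50,59): 9 bp
  [59,62): 3 bp
  [62,67): 5 bp
  [67,83): 16 bp
  [83,87): 4 bp
  [87,91): 4 bp
  [91,99): 8 bp
  [99,113): 14 bp
  [113,116): 3 bp
  [116,132): 16 bp
  [132,141): 9 bp
  [141,149): 8 bp
  [149,160): 11 bp
  [160,176): 16 bp
  [176,185): 9 bp
  [185,190): 5 bp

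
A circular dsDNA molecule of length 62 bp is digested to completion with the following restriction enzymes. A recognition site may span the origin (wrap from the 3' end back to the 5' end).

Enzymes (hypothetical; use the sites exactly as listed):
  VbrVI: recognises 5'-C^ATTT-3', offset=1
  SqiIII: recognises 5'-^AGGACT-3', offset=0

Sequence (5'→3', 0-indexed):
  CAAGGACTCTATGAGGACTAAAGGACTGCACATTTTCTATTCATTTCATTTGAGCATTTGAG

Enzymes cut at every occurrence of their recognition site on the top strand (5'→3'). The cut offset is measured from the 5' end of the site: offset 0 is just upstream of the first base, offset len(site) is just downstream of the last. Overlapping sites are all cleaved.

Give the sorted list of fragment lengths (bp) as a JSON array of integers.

[5,8,8,9,10,11,11]

Per-enzyme occurrences:
  VbrVI CATTT/1: at [30, 41, 46, 54] ⇒ [31, 42, 47, 55]
  SqiIII AGGACT/0: at [2, 13, 21] ⇒ [2, 13, 21]

All cut coordinates (distinct, sorted): [2, 13, 21, 31, 42, 47, 55]

Fragments:
  2→13: 11 bp
  13→21: 8 bp
  21→31: 10 bp
  31→42: 11 bp
  42→47: 5 bp
  47→55: 8 bp
  55→2 (wrap): 62-55+2 = 9 bp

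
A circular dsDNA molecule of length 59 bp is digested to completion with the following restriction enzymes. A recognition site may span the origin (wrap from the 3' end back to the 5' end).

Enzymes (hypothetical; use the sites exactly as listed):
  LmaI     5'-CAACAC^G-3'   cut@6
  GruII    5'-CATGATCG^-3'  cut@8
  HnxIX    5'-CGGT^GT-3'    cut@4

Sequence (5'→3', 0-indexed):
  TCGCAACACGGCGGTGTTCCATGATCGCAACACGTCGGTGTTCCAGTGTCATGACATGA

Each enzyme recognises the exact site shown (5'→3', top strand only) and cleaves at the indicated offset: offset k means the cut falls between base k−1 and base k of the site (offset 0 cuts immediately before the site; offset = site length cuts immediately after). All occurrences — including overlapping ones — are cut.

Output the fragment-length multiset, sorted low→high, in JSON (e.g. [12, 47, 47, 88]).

Scan for sites:
  LmaI CAACACG/6: at [3, 27] ⇒ [9, 33]
  GruII CATGATCG/8: at [19, 54] ⇒ [3, 27]
  HnxIX CGGTGT/4: at [11, 35] ⇒ [15, 39]

Pooled cuts: [3, 9, 15, 27, 33, 39]

Fragment lengths:
  3→9: 6 bp
  9→15: 6 bp
  15→27: 12 bp
  27→33: 6 bp
  33→39: 6 bp
  39→3 (wrap): 59-39+3 = 23 bp

[6,6,6,6,12,23]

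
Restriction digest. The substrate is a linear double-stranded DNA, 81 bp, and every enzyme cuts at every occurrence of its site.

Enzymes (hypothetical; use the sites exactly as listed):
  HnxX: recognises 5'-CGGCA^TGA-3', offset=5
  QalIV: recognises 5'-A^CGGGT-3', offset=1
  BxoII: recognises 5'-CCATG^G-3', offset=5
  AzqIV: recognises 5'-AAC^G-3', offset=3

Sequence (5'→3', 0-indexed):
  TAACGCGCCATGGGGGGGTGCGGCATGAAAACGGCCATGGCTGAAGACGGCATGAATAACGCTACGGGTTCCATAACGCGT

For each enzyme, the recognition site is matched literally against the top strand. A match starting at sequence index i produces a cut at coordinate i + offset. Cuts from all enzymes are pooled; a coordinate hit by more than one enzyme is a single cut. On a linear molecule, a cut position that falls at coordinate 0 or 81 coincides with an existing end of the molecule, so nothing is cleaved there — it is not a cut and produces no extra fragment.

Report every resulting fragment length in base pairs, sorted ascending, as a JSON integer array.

Site scan:
  HnxX CGGCATGA/5: at [20, 47] ⇒ [25, 52]
  QalIV ACGGGT/1: at [63] ⇒ [64]
  BxoII CCATGG/5: at [7, 34] ⇒ [12, 39]
  AzqIV AACG/3: at [1, 29, 57, 74] ⇒ [4, 32, 60, 77]

All cut coordinates (distinct, sorted): [4, 12, 25, 32, 39, 52, 60, 64, 77]

Fragment lengths:
  [0,4): 4 bp
  [4,12): 8 bp
  [12,25): 13 bp
  [25,32): 7 bp
  [32,39): 7 bp
  [39,52): 13 bp
  [52,60): 8 bp
  [60,64): 4 bp
  [64,77): 13 bp
  [77,81): 4 bp

[4,4,4,7,7,8,8,13,13,13]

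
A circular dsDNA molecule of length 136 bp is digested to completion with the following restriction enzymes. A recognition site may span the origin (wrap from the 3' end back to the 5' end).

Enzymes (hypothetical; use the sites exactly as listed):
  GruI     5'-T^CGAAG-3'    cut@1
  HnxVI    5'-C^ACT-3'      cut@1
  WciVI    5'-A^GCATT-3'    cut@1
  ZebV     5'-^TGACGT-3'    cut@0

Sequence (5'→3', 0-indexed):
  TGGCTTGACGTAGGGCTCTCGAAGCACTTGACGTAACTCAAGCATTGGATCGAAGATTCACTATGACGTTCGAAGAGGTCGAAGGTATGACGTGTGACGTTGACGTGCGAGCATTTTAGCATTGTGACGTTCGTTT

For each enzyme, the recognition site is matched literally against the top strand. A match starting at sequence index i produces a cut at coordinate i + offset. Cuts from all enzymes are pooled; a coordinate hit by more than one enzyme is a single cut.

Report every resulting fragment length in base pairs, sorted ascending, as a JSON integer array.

Scan for sites:
  GruI TCGAAG/1: at [18, 49, 69, 78] ⇒ [19, 50, 70, 79]
  HnxVI CACT/1: at [24, 58] ⇒ [25, 59]
  WciVI AGCATT/1: at [40, 109, 117] ⇒ [41, 110, 118]
  ZebV TGACGT/0: at [5, 28, 63, 87, 94, 100, 124] ⇒ [5, 28, 63, 87, 94, 100, 124]

Pooled cuts: [5, 19, 25, 28, 41, 50, 59, 63, 70, 79, 87, 94, 100, 110, 118, 124]

Fragments:
  5→19: 14 bp
  19→25: 6 bp
  25→28: 3 bp
  28→41: 13 bp
  41→50: 9 bp
  50→59: 9 bp
  59→63: 4 bp
  63→70: 7 bp
  70→79: 9 bp
  79→87: 8 bp
  87→94: 7 bp
  94→100: 6 bp
  100→110: 10 bp
  110→118: 8 bp
  118→124: 6 bp
  124→5 (wrap): 136-124+5 = 17 bp

[3,4,6,6,6,7,7,8,8,9,9,9,10,13,14,17]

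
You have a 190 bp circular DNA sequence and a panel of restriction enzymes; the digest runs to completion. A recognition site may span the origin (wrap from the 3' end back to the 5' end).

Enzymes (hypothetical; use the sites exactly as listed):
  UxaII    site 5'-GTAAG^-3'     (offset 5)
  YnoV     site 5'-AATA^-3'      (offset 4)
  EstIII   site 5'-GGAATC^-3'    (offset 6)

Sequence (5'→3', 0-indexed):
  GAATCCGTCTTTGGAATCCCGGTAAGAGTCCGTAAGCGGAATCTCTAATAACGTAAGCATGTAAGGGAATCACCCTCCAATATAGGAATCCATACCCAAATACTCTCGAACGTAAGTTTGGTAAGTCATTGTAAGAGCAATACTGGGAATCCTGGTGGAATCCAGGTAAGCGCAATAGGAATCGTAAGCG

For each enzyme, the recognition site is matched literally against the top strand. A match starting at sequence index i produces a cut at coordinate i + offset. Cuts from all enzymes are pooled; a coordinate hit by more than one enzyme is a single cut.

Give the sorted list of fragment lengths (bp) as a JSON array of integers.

[5,6,6,7,7,7,7,7,7,8,8,8,8,9,9,10,10,11,11,12,13,14]

Site scan:
  UxaII (GTAAG, off=5): starts [21, 31, 52, 60, 111, 120, 130, 165, 183] → cuts [26, 36, 57, 65, 116, 125, 135, 170, 188]
  YnoV (AATA, off=4): starts [46, 78, 98, 138, 173] → cuts [50, 82, 102, 142, 177]
  EstIII (GGAATC, off=6): starts [12, 37, 65, 84, 145, 156, 177, 189] → cuts [5, 18, 43, 71, 90, 151, 162, 183]

All cut coordinates (distinct, sorted): [5, 18, 26, 36, 43, 50, 57, 65, 71, 82, 90, 102, 116, 125, 135, 142, 151, 162, 170, 177, 183, 188]

Fragments:
  5→18: 13 bp
  18→26: 8 bp
  26→36: 10 bp
  36→43: 7 bp
  43→50: 7 bp
  50→57: 7 bp
  57→65: 8 bp
  65→71: 6 bp
  71→82: 11 bp
  82→90: 8 bp
  90→102: 12 bp
  102→116: 14 bp
  116→125: 9 bp
  125→135: 10 bp
  135→142: 7 bp
  142→151: 9 bp
  151→162: 11 bp
  162→170: 8 bp
  170→177: 7 bp
  177→183: 6 bp
  183→188: 5 bp
  188→5 (wrap): 190-188+5 = 7 bp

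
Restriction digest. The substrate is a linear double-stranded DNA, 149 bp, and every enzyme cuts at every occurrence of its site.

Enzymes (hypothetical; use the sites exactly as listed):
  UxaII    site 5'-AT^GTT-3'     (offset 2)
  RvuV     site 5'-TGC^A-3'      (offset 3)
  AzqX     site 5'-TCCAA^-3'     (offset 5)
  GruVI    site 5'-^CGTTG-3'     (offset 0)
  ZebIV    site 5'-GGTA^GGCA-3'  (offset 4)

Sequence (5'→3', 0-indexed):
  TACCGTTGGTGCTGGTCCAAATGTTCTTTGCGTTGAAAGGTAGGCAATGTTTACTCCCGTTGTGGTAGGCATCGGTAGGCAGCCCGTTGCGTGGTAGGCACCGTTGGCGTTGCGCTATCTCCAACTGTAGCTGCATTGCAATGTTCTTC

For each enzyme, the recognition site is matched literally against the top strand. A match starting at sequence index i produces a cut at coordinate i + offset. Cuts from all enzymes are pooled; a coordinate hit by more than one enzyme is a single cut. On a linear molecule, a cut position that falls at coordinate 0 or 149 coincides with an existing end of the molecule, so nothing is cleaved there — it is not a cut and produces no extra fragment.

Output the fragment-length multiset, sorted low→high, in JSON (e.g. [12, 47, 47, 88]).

[2,3,3,5,5,6,6,7,7,8,9,10,10,10,12,12,17,17]

Scan for sites:
  UxaII (ATGTT, off=2): starts [20, 46, 140] → cuts [22, 48, 142]
  RvuV (TGCA, off=3): starts [131, 136] → cuts [134, 139]
  AzqX (TCCAA, off=5): starts [15, 119] → cuts [20, 124]
  GruVI (CGTTG, off=0): starts [3, 30, 57, 84, 101, 107] → cuts [3, 30, 57, 84, 101, 107]
  ZebIV (GGTAGGCA, off=4): starts [38, 63, 73, 92] → cuts [42, 67, 77, 96]

All cut coordinates (distinct, sorted): [3, 20, 22, 30, 42, 48, 57, 67, 77, 84, 96, 101, 107, 124, 134, 139, 142]

Fragment lengths:
  [0,3): 3 bp
  [3,20): 17 bp
  [20,22): 2 bp
  [22,30): 8 bp
  [30,42): 12 bp
  [42,48): 6 bp
  [48,57): 9 bp
  [57,67): 10 bp
  [67,77): 10 bp
  [77,84): 7 bp
  [84,96): 12 bp
  [96,101): 5 bp
  [101,107): 6 bp
  [107,124): 17 bp
  [124,134): 10 bp
  [134,139): 5 bp
  [139,142): 3 bp
  [142,149): 7 bp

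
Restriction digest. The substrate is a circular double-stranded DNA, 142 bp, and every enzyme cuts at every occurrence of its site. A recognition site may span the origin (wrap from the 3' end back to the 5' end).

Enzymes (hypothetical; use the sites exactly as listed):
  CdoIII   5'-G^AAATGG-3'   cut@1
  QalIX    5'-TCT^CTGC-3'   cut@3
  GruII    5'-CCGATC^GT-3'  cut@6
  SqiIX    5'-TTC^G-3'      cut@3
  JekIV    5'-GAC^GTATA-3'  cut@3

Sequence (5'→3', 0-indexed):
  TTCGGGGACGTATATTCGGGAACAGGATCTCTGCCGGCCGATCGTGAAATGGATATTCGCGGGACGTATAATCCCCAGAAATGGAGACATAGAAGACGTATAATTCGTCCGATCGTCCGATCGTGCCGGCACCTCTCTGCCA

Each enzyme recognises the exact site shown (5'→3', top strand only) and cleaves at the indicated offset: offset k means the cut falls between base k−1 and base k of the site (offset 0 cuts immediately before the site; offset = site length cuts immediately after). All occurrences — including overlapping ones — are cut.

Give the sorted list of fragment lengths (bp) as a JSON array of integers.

[3,6,7,8,8,8,9,9,12,13,13,13,14,19]

Per-enzyme occurrences:
  CdoIII GAAATGG/1: at [45, 77] ⇒ [46, 78]
  QalIX TCTCTGC/3: at [27, 133] ⇒ [30, 136]
  GruII CCGATCGT/6: at [37, 108, 116] ⇒ [43, 114, 122]
  SqiIX TTCG/3: at [0, 14, 55, 103] ⇒ [3, 17, 58, 106]
  JekIV GACGTATA/3: at [6, 62, 94] ⇒ [9, 65, 97]

All cut coordinates (distinct, sorted): [3, 9, 17, 30, 43, 46, 58, 65, 78, 97, 106, 114, 122, 136]

Fragments:
  3→9: 6 bp
  9→17: 8 bp
  17→30: 13 bp
  30→43: 13 bp
  43→46: 3 bp
  46→58: 12 bp
  58→65: 7 bp
  65→78: 13 bp
  78→97: 19 bp
  97→106: 9 bp
  106→114: 8 bp
  114→122: 8 bp
  122→136: 14 bp
  136→3 (wrap): 142-136+3 = 9 bp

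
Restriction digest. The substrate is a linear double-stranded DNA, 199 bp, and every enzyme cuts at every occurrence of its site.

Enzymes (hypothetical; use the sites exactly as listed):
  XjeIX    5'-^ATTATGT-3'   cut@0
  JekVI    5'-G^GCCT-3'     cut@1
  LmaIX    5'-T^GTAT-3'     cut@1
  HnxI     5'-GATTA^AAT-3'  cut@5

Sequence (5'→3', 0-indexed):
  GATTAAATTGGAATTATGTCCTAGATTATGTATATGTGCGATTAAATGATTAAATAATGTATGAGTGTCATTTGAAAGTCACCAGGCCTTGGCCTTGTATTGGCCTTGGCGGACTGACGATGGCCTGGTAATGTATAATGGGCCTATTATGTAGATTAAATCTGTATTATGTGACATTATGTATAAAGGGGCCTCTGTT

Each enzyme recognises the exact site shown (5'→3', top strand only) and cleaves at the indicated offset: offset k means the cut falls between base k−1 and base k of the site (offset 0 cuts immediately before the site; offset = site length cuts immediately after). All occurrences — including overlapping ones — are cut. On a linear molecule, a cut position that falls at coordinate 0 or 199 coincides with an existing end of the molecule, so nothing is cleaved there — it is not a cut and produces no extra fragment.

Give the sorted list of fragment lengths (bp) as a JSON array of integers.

[2,4,5,5,5,5,5,6,6,6,7,8,9,9,10,10,10,12,13,15,20,27]

Per-enzyme occurrences:
  XjeIX (ATTATGT, off=0): starts [12, 24, 145, 165, 175] → cuts [12, 24, 145, 165, 175]
  JekVI (GGCCT, off=1): starts [84, 90, 101, 121, 140, 189] → cuts [85, 91, 102, 122, 141, 190]
  LmaIX (TGTAT, off=1): starts [28, 57, 95, 131, 162, 179] → cuts [29, 58, 96, 132, 163, 180]
  HnxI (GATTAAAT, off=5): starts [0, 39, 47, 153] → cuts [5, 44, 52, 158]

All cut coordinates (distinct, sorted): [5, 12, 24, 29, 44, 52, 58, 85, 91, 96, 102, 122, 132, 141, 145, 158, 163, 165, 175, 180, 190]

Fragments:
  [0,5): 5 bp
  [5,12): 7 bp
  [12,24): 12 bp
  [24,29): 5 bp
  [29,44): 15 bp
  [44,52): 8 bp
  [52,58): 6 bp
  [58,85): 27 bp
  [85,91): 6 bp
  [91,96): 5 bp
  [96,102): 6 bp
  [102,122): 20 bp
  [122,132): 10 bp
  [132,141): 9 bp
  [141,145): 4 bp
  [145,158): 13 bp
  [158,163): 5 bp
  [163,165): 2 bp
  [165,175): 10 bp
  [175,180): 5 bp
  [180,190): 10 bp
  [190,199): 9 bp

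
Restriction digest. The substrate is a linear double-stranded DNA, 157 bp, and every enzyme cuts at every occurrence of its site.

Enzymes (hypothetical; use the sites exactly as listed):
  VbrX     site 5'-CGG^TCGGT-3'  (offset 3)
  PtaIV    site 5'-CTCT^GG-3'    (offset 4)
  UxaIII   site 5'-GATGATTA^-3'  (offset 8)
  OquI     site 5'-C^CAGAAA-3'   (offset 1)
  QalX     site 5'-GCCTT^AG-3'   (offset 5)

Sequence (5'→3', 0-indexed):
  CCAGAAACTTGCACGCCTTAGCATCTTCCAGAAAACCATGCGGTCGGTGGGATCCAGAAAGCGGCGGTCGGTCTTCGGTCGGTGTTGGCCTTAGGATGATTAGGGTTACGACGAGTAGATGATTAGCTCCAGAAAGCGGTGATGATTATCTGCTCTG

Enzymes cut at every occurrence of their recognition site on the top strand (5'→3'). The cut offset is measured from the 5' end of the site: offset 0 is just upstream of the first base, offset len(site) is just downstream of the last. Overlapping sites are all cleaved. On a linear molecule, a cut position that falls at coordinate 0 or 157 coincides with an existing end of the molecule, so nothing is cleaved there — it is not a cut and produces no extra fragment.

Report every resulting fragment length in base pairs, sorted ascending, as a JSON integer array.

Site scan:
  VbrX CGGTCGGT/3: at [40, 64, 75] ⇒ [43, 67, 78]
  PtaIV (CTCTGG, off=4): no sites
  UxaIII GATGATTA/8: at [94, 117, 140] ⇒ [102, 125, 148]
  OquI CCAGAAA/1: at [0, 27, 53, 128] ⇒ [1, 28, 54, 129]
  QalX GCCTTAG/5: at [14, 87] ⇒ [19, 92]

All cut coordinates (distinct, sorted): [1, 19, 28, 43, 54, 67, 78, 92, 102, 125, 129, 148]

Fragments:
  [0,1): 1 bp
  [1,19): 18 bp
  [19,28): 9 bp
  [28,43): 15 bp
  [43,54): 11 bp
  [54,67): 13 bp
  [67,78): 11 bp
  [78,92): 14 bp
  [92,102): 10 bp
  [102,125): 23 bp
  [125,129): 4 bp
  [129,148): 19 bp
  [148,157): 9 bp

[1,4,9,9,10,11,11,13,14,15,18,19,23]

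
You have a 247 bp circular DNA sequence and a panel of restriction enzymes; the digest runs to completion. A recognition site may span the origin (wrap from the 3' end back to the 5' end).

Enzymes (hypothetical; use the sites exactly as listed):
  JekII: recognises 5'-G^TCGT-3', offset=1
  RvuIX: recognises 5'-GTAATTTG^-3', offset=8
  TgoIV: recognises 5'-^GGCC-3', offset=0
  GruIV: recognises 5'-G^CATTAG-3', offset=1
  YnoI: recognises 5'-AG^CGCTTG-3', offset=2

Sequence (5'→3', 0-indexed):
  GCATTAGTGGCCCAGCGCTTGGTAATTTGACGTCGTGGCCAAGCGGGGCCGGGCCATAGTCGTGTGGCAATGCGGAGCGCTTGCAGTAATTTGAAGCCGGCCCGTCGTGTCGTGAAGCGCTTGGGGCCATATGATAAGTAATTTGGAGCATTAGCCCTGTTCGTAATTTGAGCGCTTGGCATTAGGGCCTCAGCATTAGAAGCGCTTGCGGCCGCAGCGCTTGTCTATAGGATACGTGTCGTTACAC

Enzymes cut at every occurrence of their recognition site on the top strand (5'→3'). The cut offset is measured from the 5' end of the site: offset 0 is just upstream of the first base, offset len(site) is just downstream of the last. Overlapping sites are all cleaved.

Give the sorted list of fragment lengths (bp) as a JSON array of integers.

Scan for sites:
  JekII GTCGT/1: at [31, 58, 103, 108, 237] ⇒ [32, 59, 104, 109, 238]
  RvuIX GTAATTTG/8: at [21, 85, 137, 162] ⇒ [29, 93, 145, 170]
  TgoIV GGCC/0: at [8, 36, 46, 51, 98, 124, 185, 209] ⇒ [8, 36, 46, 51, 98, 124, 185, 209]
  GruIV GCATTAG/1: at [0, 147, 178, 192] ⇒ [1, 148, 179, 193]
  YnoI AGCGCTTG/2: at [13, 75, 115, 170, 200, 215] ⇒ [15, 77, 117, 172, 202, 217]

All cut coordinates (distinct, sorted): [1, 8, 15, 29, 32, 36, 46, 51, 59, 77, 93, 98, 104, 109, 117, 124, 145, 148, 170, 172, 179, 185, 193, 202, 209, 217, 238]

Fragments:
  1→8: 7 bp
  8→15: 7 bp
  15→29: 14 bp
  29→32: 3 bp
  32→36: 4 bp
  36→46: 10 bp
  46→51: 5 bp
  51→59: 8 bp
  59→77: 18 bp
  77→93: 16 bp
  93→98: 5 bp
  98→104: 6 bp
  104→109: 5 bp
  109→117: 8 bp
  117→124: 7 bp
  124→145: 21 bp
  145→148: 3 bp
  148→170: 22 bp
  170→172: 2 bp
  172→179: 7 bp
  179→185: 6 bp
  185→193: 8 bp
  193→202: 9 bp
  202→209: 7 bp
  209→217: 8 bp
  217→238: 21 bp
  238→1 (wrap): 247-238+1 = 10 bp

[2,3,3,4,5,5,5,6,6,7,7,7,7,7,8,8,8,8,9,10,10,14,16,18,21,21,22]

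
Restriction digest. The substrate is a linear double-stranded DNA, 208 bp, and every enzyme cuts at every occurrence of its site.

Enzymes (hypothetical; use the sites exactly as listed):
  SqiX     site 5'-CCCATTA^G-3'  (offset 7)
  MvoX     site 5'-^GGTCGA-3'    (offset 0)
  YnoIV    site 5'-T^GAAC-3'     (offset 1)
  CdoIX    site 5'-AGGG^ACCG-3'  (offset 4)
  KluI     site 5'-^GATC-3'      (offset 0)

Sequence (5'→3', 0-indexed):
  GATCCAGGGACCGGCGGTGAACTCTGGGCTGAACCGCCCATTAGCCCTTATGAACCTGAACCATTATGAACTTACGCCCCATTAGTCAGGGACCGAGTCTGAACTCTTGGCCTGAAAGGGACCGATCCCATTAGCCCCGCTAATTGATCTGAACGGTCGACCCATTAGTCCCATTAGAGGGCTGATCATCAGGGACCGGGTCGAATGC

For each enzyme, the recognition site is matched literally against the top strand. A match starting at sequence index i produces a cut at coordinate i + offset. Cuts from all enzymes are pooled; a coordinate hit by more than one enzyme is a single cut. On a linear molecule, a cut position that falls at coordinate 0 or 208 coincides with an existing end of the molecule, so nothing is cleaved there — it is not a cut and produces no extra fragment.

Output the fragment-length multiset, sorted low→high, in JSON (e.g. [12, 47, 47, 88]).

Per-enzyme occurrences:
  SqiX (CCCATTAG, off=7): starts [36, 77, 126, 160, 169] → cuts [43, 84, 133, 167, 176]
  MvoX (GGTCGA, off=0): starts [154, 198] → cuts [154, 198]
  YnoIV (TGAAC, off=1): starts [17, 29, 50, 56, 66, 99, 149] → cuts [18, 30, 51, 57, 67, 100, 150]
  CdoIX (AGGGACCG, off=4): starts [5, 87, 116, 190] → cuts [9, 91, 120, 194]
  KluI (GATC, off=0): starts [0, 123, 145, 183] → cuts [123, 145, 183] (position 0 is a terminus of the linear molecule — no cut)

Pooled cuts: [9, 18, 30, 43, 51, 57, 67, 84, 91, 100, 120, 123, 133, 145, 150, 154, 167, 176, 183, 194, 198]

Fragment lengths:
  [0,9): 9 bp
  [9,18): 9 bp
  [18,30): 12 bp
  [30,43): 13 bp
  [43,51): 8 bp
  [51,57): 6 bp
  [57,67): 10 bp
  [67,84): 17 bp
  [84,91): 7 bp
  [91,100): 9 bp
  [100,120): 20 bp
  [120,123): 3 bp
  [123,133): 10 bp
  [133,145): 12 bp
  [145,150): 5 bp
  [150,154): 4 bp
  [154,167): 13 bp
  [167,176): 9 bp
  [176,183): 7 bp
  [183,194): 11 bp
  [194,198): 4 bp
  [198,208): 10 bp

[3,4,4,5,6,7,7,8,9,9,9,9,10,10,10,11,12,12,13,13,17,20]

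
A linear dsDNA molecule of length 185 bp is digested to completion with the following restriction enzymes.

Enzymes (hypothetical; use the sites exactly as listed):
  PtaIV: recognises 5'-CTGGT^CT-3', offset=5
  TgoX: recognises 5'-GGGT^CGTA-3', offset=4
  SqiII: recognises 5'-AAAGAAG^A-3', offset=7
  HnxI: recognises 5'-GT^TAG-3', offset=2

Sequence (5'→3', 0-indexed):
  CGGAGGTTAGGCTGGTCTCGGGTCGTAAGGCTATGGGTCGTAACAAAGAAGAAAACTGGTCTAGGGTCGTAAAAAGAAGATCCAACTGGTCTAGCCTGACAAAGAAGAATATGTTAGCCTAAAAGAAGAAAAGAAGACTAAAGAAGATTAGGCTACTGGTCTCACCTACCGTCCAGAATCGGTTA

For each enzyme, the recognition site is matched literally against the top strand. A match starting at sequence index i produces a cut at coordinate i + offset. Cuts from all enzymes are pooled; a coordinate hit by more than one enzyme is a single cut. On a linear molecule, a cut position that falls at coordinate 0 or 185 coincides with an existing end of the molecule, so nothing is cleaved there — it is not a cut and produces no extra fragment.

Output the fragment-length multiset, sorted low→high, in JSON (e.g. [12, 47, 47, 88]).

Per-enzyme occurrences:
  PtaIV CTGGTCT/5: at [11, 55, 85, 155] ⇒ [16, 60, 90, 160]
  TgoX GGGTCGTA/4: at [19, 34, 63] ⇒ [23, 38, 67]
  SqiII AAAGAAGA/7: at [44, 72, 100, 121, 129, 139] ⇒ [51, 79, 107, 128, 136, 146]
  HnxI GTTAG/2: at [5, 112] ⇒ [7, 114]

All cut coordinates (distinct, sorted): [7, 16, 23, 38, 51, 60, 67, 79, 90, 107, 114, 128, 136, 146, 160]

Fragments:
  [0,7): 7 bp
  [7,16): 9 bp
  [16,23): 7 bp
  [23,38): 15 bp
  [38,51): 13 bp
  [51,60): 9 bp
  [60,67): 7 bp
  [67,79): 12 bp
  [79,90): 11 bp
  [90,107): 17 bp
  [107,114): 7 bp
  [114,128): 14 bp
  [128,136): 8 bp
  [136,146): 10 bp
  [146,160): 14 bp
  [160,185): 25 bp

[7,7,7,7,8,9,9,10,11,12,13,14,14,15,17,25]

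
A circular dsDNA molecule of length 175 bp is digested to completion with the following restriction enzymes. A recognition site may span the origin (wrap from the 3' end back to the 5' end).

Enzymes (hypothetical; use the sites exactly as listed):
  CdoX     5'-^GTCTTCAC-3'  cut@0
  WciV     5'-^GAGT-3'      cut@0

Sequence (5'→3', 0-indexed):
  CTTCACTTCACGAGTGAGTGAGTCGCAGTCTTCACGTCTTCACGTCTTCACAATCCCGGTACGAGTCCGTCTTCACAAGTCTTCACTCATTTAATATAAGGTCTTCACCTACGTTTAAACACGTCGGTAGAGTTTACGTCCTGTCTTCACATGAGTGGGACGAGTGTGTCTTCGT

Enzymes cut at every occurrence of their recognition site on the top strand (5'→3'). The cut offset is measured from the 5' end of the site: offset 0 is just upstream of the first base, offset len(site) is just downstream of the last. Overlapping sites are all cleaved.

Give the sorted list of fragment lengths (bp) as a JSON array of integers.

Scan for sites:
  CdoX GTCTTCAC/0: at [27, 35, 43, 68, 78, 100, 142, 173] ⇒ [27, 35, 43, 68, 78, 100, 142, 173]
  WciV GAGT/0: at [11, 15, 19, 62, 129, 152, 161] ⇒ [11, 15, 19, 62, 129, 152, 161]

Pooled cuts: [11, 15, 19, 27, 35, 43, 62, 68, 78, 100, 129, 142, 152, 161, 173]

Fragments:
  11→15: 4 bp
  15→19: 4 bp
  19→27: 8 bp
  27→35: 8 bp
  35→43: 8 bp
  43→62: 19 bp
  62→68: 6 bp
  68→78: 10 bp
  78→100: 22 bp
  100→129: 29 bp
  129→142: 13 bp
  142→152: 10 bp
  152→161: 9 bp
  161→173: 12 bp
  173→11 (wrap): 175-173+11 = 13 bp

[4,4,6,8,8,8,9,10,10,12,13,13,19,22,29]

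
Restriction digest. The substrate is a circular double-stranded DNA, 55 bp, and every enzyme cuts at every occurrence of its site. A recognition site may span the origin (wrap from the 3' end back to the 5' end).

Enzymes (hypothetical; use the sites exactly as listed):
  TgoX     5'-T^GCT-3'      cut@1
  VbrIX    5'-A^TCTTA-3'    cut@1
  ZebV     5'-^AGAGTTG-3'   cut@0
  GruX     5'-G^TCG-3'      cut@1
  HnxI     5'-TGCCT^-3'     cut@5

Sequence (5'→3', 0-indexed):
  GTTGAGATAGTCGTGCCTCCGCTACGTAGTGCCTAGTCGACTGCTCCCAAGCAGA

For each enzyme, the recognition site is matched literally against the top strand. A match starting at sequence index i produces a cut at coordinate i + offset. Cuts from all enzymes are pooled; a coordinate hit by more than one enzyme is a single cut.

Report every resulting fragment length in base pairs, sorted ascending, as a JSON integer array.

[2,6,8,10,13,16]

Site scan:
  TgoX (TGCT, off=1): starts [41] → cuts [42]
  VbrIX (ATCTTA, off=1): no sites
  ZebV (AGAGTTG, off=0): starts [52] → cuts [52]
  GruX (GTCG, off=1): starts [9, 35] → cuts [10, 36]
  HnxI (TGCCT, off=5): starts [13, 29] → cuts [18, 34]

Pooled cuts: [10, 18, 34, 36, 42, 52]

Fragments:
  10→18: 8 bp
  18→34: 16 bp
  34→36: 2 bp
  36→42: 6 bp
  42→52: 10 bp
  52→10 (wrap): 55-52+10 = 13 bp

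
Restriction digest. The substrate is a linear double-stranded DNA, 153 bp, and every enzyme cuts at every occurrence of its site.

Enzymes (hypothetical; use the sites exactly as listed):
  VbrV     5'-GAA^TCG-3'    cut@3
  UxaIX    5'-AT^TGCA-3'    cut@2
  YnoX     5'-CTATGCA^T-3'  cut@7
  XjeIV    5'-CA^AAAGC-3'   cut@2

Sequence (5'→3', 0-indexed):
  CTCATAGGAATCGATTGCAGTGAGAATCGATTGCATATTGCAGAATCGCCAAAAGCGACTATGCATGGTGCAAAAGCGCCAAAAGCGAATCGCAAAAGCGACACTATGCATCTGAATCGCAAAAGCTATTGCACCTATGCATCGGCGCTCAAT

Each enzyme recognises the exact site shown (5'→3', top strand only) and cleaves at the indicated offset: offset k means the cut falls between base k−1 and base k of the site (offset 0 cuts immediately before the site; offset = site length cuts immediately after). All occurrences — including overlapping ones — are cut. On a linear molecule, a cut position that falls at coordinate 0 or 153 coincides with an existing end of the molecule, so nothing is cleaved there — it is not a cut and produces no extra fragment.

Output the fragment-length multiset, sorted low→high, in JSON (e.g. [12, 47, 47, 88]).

Per-enzyme occurrences:
  VbrV (GAATCG, off=3): starts [7, 23, 42, 86, 113] → cuts [10, 26, 45, 89, 116]
  UxaIX (ATTGCA, off=2): starts [13, 29, 36, 127] → cuts [15, 31, 38, 129]
  YnoX (CTATGCAT, off=7): starts [58, 103, 134] → cuts [65, 110, 141]
  XjeIV (CAAAAGC, off=2): starts [49, 70, 79, 92, 119] → cuts [51, 72, 81, 94, 121]

All cut coordinates (distinct, sorted): [10, 15, 26, 31, 38, 45, 51, 65, 72, 81, 89, 94, 110, 116, 121, 129, 141]

Fragments:
  [0,10): 10 bp
  [10,15): 5 bp
  [15,26): 11 bp
  [26,31): 5 bp
  [31,38): 7 bp
  [38,45): 7 bp
  [45,51): 6 bp
  [51,65): 14 bp
  [65,72): 7 bp
  [72,81): 9 bp
  [81,89): 8 bp
  [89,94): 5 bp
  [94,110): 16 bp
  [110,116): 6 bp
  [116,121): 5 bp
  [121,129): 8 bp
  [129,141): 12 bp
  [141,153): 12 bp

[5,5,5,5,6,6,7,7,7,8,8,9,10,11,12,12,14,16]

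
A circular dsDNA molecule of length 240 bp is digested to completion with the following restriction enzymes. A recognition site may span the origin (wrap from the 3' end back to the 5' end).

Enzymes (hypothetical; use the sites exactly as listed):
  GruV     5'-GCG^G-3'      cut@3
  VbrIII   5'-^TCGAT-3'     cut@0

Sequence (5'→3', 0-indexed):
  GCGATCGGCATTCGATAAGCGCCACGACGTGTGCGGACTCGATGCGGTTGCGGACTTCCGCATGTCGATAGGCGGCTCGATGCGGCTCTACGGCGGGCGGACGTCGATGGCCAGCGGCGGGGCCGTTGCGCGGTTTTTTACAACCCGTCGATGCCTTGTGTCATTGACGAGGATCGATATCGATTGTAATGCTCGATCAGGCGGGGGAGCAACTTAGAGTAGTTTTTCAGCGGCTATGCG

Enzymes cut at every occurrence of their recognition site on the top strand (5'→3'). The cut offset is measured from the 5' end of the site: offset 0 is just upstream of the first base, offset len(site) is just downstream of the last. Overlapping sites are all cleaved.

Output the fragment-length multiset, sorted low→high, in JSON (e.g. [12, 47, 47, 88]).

Site scan:
  GruV GCGG/3: at [32, 43, 49, 71, 81, 92, 96, 113, 116, 129, 200, 229, 237] ⇒ [0, 35, 46, 52, 74, 84, 95, 99, 116, 119, 132, 203, 232]
  VbrIII TCGAT/0: at [11, 38, 64, 76, 103, 147, 173, 179, 192] ⇒ [11, 38, 64, 76, 103, 147, 173, 179, 192]

Pooled cuts: [0, 11, 35, 38, 46, 52, 64, 74, 76, 84, 95, 99, 103, 116, 119, 132, 147, 173, 179, 192, 203, 232]

Fragments:
  0→11: 11 bp
  11→35: 24 bp
  35→38: 3 bp
  38→46: 8 bp
  46→52: 6 bp
  52→64: 12 bp
  64→74: 10 bp
  74→76: 2 bp
  76→84: 8 bp
  84→95: 11 bp
  95→99: 4 bp
  99→103: 4 bp
  103→116: 13 bp
  116→119: 3 bp
  119→132: 13 bp
  132→147: 15 bp
  147→173: 26 bp
  173→179: 6 bp
  179→192: 13 bp
  192→203: 11 bp
  203→232: 29 bp
  232→0 (wrap): 240-232+0 = 8 bp

[2,3,3,4,4,6,6,8,8,8,10,11,11,11,12,13,13,13,15,24,26,29]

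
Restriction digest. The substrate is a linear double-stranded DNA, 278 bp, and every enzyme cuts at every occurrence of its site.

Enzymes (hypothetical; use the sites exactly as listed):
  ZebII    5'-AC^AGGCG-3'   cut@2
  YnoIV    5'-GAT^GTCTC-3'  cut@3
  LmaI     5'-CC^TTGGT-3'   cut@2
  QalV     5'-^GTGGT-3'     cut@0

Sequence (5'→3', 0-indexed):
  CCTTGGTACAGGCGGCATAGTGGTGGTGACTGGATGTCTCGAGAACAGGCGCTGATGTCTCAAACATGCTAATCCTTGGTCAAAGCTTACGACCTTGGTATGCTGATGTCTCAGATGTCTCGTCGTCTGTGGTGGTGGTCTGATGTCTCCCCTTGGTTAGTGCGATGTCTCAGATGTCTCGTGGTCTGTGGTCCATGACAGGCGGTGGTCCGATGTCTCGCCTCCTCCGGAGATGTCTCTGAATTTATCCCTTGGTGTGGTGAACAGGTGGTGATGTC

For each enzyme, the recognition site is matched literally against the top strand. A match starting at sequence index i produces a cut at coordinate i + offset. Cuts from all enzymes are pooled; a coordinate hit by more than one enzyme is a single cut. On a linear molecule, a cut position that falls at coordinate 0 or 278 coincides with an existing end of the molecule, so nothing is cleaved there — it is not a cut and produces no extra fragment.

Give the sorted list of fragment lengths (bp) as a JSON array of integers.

[2,3,3,3,5,5,5,7,7,8,9,9,10,10,10,10,11,11,11,12,12,13,13,14,17,19,19,20]

Scan for sites:
  ZebII (ACAGGCG, off=2): starts [7, 44, 197] → cuts [9, 46, 199]
  YnoIV (GATGTCTC, off=3): starts [32, 53, 104, 113, 141, 163, 172, 211, 231] → cuts [35, 56, 107, 116, 144, 166, 175, 214, 234]
  LmaI (CCTTGGT, off=2): starts [0, 73, 92, 150, 249] → cuts [2, 75, 94, 152, 251]
  QalV (GTGGT, off=0): starts [19, 22, 128, 131, 134, 180, 187, 204, 256, 267] → cuts [19, 22, 128, 131, 134, 180, 187, 204, 256, 267]

All cut coordinates (distinct, sorted): [2, 9, 19, 22, 35, 46, 56, 75, 94, 107, 116, 128, 131, 134, 144, 152, 166, 175, 180, 187, 199, 204, 214, 234, 251, 256, 267]

Fragment lengths:
  [0,2): 2 bp
  [2,9): 7 bp
  [9,19): 10 bp
  [19,22): 3 bp
  [22,35): 13 bp
  [35,46): 11 bp
  [46,56): 10 bp
  [56,75): 19 bp
  [75,94): 19 bp
  [94,107): 13 bp
  [107,116): 9 bp
  [116,128): 12 bp
  [128,131): 3 bp
  [131,134): 3 bp
  [134,144): 10 bp
  [144,152): 8 bp
  [152,166): 14 bp
  [166,175): 9 bp
  [175,180): 5 bp
  [180,187): 7 bp
  [187,199): 12 bp
  [199,204): 5 bp
  [204,214): 10 bp
  [214,234): 20 bp
  [234,251): 17 bp
  [251,256): 5 bp
  [256,267): 11 bp
  [267,278): 11 bp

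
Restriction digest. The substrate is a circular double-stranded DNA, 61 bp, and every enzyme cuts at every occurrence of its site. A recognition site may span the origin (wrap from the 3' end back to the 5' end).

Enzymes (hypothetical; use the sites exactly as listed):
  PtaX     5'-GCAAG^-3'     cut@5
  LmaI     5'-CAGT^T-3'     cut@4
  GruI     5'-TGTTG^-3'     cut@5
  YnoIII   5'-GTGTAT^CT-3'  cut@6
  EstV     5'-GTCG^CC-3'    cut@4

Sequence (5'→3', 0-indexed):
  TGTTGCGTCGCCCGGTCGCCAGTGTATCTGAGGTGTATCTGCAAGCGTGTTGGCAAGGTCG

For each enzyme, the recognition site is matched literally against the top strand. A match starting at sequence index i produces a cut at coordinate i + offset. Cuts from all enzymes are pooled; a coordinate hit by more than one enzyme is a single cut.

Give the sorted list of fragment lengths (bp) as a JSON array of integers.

[5,5,7,7,8,9,9,11]

Per-enzyme occurrences:
  PtaX (GCAAG, off=5): starts [40, 52] → cuts [45, 57]
  LmaI (CAGTT, off=4): no sites
  GruI (TGTTG, off=5): starts [0, 47] → cuts [5, 52]
  YnoIII (GTGTATCT, off=6): starts [21, 32] → cuts [27, 38]
  EstV (GTCGCC, off=4): starts [6, 14] → cuts [10, 18]

All cut coordinates (distinct, sorted): [5, 10, 18, 27, 38, 45, 52, 57]

Fragments:
  5→10: 5 bp
  10→18: 8 bp
  18→27: 9 bp
  27→38: 11 bp
  38→45: 7 bp
  45→52: 7 bp
  52→57: 5 bp
  57→5 (wrap): 61-57+5 = 9 bp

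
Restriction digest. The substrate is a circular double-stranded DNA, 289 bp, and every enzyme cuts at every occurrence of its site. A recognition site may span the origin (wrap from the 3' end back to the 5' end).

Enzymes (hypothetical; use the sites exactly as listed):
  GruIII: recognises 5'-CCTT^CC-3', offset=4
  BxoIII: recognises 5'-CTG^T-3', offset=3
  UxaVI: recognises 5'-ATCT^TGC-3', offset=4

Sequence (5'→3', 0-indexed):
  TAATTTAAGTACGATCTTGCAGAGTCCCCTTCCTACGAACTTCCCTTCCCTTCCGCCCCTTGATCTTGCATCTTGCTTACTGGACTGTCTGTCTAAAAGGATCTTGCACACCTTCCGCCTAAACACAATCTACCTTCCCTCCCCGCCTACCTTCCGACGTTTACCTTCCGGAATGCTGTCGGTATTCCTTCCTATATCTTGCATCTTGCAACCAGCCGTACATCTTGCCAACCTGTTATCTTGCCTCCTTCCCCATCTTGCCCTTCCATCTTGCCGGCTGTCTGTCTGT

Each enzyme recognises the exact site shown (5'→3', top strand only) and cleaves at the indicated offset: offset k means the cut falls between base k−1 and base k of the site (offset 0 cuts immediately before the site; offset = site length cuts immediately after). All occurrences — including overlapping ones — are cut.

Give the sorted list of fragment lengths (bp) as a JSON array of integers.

Site scan:
  GruIII CCTTCC/4: at [27, 43, 48, 110, 132, 149, 163, 186, 246, 261] ⇒ [31, 47, 52, 114, 136, 153, 167, 190, 250, 265]
  BxoIII CTGT/3: at [84, 88, 175, 232, 277, 281, 285] ⇒ [87, 91, 178, 235, 280, 284, 288]
  UxaVI ATCTTGC/4: at [13, 62, 69, 100, 195, 202, 221, 237, 254, 267] ⇒ [17, 66, 73, 104, 199, 206, 225, 241, 258, 271]

All cut coordinates (distinct, sorted): [17, 31, 47, 52, 66, 73, 87, 91, 104, 114, 136, 153, 167, 178, 190, 199, 206, 225, 235, 241, 250, 258, 265, 271, 280, 284, 288]

Fragment lengths:
  17→31: 14 bp
  31→47: 16 bp
  47→52: 5 bp
  52→66: 14 bp
  66→73: 7 bp
  73→87: 14 bp
  87→91: 4 bp
  91→104: 13 bp
  104→114: 10 bp
  114→136: 22 bp
  136→153: 17 bp
  153→167: 14 bp
  167→178: 11 bp
  178→190: 12 bp
  190→199: 9 bp
  199→206: 7 bp
  206→225: 19 bp
  225→235: 10 bp
  235→241: 6 bp
  241→250: 9 bp
  250→258: 8 bp
  258→265: 7 bp
  265→271: 6 bp
  271→280: 9 bp
  280→284: 4 bp
  284→288: 4 bp
  288→17 (wrap): 289-288+17 = 18 bp

[4,4,4,5,6,6,7,7,7,8,9,9,9,10,10,11,12,13,14,14,14,14,16,17,18,19,22]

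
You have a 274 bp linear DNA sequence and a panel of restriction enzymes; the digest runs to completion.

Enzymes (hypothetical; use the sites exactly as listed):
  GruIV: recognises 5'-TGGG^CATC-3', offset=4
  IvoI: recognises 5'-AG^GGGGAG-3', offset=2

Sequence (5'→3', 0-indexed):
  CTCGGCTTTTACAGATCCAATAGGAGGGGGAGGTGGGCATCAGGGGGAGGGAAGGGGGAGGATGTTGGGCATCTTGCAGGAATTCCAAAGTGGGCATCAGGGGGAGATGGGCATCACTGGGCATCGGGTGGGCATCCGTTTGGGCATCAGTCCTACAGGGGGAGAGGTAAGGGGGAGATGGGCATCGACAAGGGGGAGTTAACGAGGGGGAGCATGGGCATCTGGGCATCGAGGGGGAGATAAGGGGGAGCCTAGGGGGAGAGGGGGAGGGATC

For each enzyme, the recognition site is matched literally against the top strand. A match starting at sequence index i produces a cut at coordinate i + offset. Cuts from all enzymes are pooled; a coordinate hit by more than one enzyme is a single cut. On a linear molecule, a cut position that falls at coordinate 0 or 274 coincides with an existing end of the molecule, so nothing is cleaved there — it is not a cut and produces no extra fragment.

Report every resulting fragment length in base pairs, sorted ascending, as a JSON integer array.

[6,6,7,8,8,10,10,11,11,11,11,11,11,11,11,12,12,13,14,14,15,25,26]

Per-enzyme occurrences:
  GruIV TGGGCATC/4: at [33, 65, 90, 107, 117, 128, 140, 178, 214, 222] ⇒ [37, 69, 94, 111, 121, 132, 144, 182, 218, 226]
  IvoI AGGGGGAG/2: at [24, 41, 52, 98, 156, 169, 190, 204, 231, 242, 253, 261] ⇒ [26, 43, 54, 100, 158, 171, 192, 206, 233, 244, 255, 263]

All cut coordinates (distinct, sorted): [26, 37, 43, 54, 69, 94, 100, 111, 121, 132, 144, 158, 171, 182, 192, 206, 218, 226, 233, 244, 255, 263]

Fragments:
  [0,26): 26 bp
  [26,37): 11 bp
  [37,43): 6 bp
  [43,54): 11 bp
  [54,69): 15 bp
  [69,94): 25 bp
  [94,100): 6 bp
  [100,111): 11 bp
  [111,121): 10 bp
  [121,132): 11 bp
  [132,144): 12 bp
  [144,158): 14 bp
  [158,171): 13 bp
  [171,182): 11 bp
  [182,192): 10 bp
  [192,206): 14 bp
  [206,218): 12 bp
  [218,226): 8 bp
  [226,233): 7 bp
  [233,244): 11 bp
  [244,255): 11 bp
  [255,263): 8 bp
  [263,274): 11 bp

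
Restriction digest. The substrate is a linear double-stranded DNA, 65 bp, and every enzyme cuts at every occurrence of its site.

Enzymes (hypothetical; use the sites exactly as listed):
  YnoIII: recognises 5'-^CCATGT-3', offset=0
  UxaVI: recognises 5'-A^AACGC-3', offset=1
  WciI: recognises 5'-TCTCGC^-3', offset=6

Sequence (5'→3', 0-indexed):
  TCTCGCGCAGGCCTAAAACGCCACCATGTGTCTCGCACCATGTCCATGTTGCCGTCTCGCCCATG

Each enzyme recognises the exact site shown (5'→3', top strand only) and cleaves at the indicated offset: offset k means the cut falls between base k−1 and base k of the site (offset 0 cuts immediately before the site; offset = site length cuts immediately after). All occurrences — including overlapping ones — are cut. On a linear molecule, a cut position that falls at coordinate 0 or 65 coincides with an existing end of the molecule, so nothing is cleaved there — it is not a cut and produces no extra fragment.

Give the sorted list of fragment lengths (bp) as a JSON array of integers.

Site scan:
  YnoIII CCATGT/0: at [23, 37, 43] ⇒ [23, 37, 43]
  UxaVI AAACGC/1: at [15] ⇒ [16]
  WciI TCTCGC/6: at [0, 30, 54] ⇒ [6, 36, 60]

All cut coordinates (distinct, sorted): [6, 16, 23, 36, 37, 43, 60]

Fragment lengths:
  [0,6): 6 bp
  [6,16): 10 bp
  [16,23): 7 bp
  [23,36): 13 bp
  [36,37): 1 bp
  [37,43): 6 bp
  [43,60): 17 bp
  [60,65): 5 bp

[1,5,6,6,7,10,13,17]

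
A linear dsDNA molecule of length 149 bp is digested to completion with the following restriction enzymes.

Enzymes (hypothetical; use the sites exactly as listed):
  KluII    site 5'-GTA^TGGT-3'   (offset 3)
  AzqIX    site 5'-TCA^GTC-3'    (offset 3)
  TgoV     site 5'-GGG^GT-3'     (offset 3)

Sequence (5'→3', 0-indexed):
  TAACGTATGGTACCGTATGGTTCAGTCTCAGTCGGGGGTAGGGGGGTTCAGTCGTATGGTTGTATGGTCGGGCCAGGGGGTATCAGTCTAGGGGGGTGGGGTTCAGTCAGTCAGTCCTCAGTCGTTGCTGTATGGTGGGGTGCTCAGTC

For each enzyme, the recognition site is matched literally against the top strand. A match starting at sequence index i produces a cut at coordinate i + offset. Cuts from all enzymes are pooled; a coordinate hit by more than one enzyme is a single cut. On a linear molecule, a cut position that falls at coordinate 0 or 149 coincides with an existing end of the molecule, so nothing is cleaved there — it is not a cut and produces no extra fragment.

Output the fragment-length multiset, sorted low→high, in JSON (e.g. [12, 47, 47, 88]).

Scan for sites:
  KluII GTATGGT/3: at [4, 14, 53, 61, 129] ⇒ [7, 17, 56, 64, 132]
  AzqIX TCAGTC/3: at [21, 27, 47, 82, 102, 106, 110, 117, 143] ⇒ [24, 30, 50, 85, 105, 109, 113, 120, 146]
  TgoV GGGGT/3: at [34, 42, 76, 92, 97, 136] ⇒ [37, 45, 79, 95, 100, 139]

Pooled cuts: [7, 17, 24, 30, 37, 45, 50, 56, 64, 79, 85, 95, 100, 105, 109, 113, 120, 132, 139, 146]

Fragments:
  [0,7): 7 bp
  [7,17): 10 bp
  [17,24): 7 bp
  [24,30): 6 bp
  [30,37): 7 bp
  [37,45): 8 bp
  [45,50): 5 bp
  [50,56): 6 bp
  [56,64): 8 bp
  [64,79): 15 bp
  [79,85): 6 bp
  [85,95): 10 bp
  [95,100): 5 bp
  [100,105): 5 bp
  [105,109): 4 bp
  [109,113): 4 bp
  [113,120): 7 bp
  [120,132): 12 bp
  [132,139): 7 bp
  [139,146): 7 bp
  [146,149): 3 bp

[3,4,4,5,5,5,6,6,6,7,7,7,7,7,7,8,8,10,10,12,15]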